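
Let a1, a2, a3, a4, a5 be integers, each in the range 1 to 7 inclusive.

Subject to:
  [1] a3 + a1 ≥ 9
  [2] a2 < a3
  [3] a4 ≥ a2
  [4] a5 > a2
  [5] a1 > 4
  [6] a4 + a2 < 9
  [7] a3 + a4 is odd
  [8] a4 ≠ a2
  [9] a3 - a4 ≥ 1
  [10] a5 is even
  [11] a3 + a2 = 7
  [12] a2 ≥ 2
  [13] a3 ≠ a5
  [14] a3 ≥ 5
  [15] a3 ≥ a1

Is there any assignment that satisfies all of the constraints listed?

Satisfiable

Take a1 = 5, a2 = 2, a3 = 5, a4 = 4, a5 = 6. Then constraint 1: a3 + a1 = 10; constraint 6: a4 + a2 = 6, and every other listed constraint is also met.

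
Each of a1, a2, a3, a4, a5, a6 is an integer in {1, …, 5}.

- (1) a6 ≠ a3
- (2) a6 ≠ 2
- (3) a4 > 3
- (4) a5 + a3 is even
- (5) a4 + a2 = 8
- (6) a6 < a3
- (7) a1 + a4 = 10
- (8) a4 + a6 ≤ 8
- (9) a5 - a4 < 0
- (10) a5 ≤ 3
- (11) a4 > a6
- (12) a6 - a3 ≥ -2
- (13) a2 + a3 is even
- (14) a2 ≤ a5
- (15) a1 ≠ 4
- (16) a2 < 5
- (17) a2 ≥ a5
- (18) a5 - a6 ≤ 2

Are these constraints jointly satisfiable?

Satisfiable

One satisfying assignment is a1 = 5, a2 = 3, a3 = 5, a4 = 5, a5 = 3, a6 = 3.
For the less obvious constraints — constraint 5: a4 + a2 = 8; constraint 7: a1 + a4 = 10; constraint 8: a4 + a6 = 8 — and the others hold by inspection.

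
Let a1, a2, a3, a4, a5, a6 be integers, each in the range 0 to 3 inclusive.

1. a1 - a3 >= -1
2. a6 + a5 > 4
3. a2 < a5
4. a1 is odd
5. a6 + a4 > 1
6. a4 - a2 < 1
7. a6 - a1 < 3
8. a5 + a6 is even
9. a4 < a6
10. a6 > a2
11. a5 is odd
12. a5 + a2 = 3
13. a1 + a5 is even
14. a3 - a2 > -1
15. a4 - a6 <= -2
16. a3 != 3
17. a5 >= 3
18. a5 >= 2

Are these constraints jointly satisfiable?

Take a1 = 1, a2 = 0, a3 = 2, a4 = 0, a5 = 3, a6 = 3. Then constraint 1: a1 - a3 = -1; constraint 2: a6 + a5 = 6, and every other listed constraint is also met.

Satisfiable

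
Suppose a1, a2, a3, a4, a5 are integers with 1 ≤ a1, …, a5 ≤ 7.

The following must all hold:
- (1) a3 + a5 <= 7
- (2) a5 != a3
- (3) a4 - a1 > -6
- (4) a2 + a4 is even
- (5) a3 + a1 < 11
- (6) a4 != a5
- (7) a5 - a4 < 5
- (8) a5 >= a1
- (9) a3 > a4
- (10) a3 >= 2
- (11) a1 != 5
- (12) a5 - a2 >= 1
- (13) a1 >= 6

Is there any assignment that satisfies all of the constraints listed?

From constraint 10: a3 ≥ 2. From constraints 8 and 13: a5 ≥ a1 ≥ 6. Hence a3 + a5 ≥ 8. But constraint 1 requires a3 + a5 ≤ 7, and 7 < 8. Contradiction.

Unsatisfiable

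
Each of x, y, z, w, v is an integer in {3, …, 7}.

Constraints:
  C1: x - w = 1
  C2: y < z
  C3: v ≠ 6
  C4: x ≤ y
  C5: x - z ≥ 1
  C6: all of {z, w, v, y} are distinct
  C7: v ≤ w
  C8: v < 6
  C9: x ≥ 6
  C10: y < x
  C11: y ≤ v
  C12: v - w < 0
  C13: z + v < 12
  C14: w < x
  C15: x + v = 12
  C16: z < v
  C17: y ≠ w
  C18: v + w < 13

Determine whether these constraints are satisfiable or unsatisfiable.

Constraints 2, 4, 12, 14, and 16 give z < v, v < w, w < x, x ≤ y, y < z. Chaining: z < v < w < x ≤ y < z, which forces z < z — impossible.

Unsatisfiable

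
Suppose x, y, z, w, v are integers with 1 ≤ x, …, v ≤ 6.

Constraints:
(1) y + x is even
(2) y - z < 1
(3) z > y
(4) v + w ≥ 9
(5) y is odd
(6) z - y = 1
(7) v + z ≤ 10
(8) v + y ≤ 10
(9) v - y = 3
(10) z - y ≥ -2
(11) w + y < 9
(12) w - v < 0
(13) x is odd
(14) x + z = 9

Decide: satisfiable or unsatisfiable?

Satisfiable

The assignment x = 5, y = 3, z = 4, w = 4, v = 6 works:
  constraint 2 holds since y - z = -1.
  constraint 4 holds since v + w = 10.
  constraint 6 holds since z - y = 1.
The rest check out directly.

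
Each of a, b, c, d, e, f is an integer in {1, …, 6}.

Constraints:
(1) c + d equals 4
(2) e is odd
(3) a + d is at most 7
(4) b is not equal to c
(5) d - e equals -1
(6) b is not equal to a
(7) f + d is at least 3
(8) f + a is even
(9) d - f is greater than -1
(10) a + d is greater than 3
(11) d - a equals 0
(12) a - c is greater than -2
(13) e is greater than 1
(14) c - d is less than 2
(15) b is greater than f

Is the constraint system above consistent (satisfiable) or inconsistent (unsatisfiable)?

Satisfiable

Take a = 2, b = 4, c = 2, d = 2, e = 3, f = 2. Then constraint 1: c + d = 4; constraint 3: a + d = 4; constraint 5: d - e = -1, and every other listed constraint is also met.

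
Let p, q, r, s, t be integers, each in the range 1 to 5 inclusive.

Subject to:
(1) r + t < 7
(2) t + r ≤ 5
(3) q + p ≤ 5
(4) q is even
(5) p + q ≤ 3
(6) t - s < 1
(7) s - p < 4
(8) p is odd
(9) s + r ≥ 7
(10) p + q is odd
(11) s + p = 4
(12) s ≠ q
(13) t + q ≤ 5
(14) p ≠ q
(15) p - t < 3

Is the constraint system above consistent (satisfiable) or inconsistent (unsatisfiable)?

Setting (p, q, r, s, t) = (1, 2, 4, 3, 1) satisfies everything: constraint 1: r + t = 5; constraint 2: t + r = 5, and the others follow.

Satisfiable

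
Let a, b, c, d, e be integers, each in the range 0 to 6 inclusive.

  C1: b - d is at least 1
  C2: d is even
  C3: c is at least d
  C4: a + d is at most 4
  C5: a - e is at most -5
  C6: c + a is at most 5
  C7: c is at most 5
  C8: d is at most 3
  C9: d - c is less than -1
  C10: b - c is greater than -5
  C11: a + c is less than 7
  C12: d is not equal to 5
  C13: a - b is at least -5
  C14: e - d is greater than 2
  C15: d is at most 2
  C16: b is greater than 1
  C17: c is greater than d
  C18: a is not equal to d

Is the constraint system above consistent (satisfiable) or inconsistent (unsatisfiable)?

Take a = 0, b = 3, c = 5, d = 2, e = 6. Then constraint 1: b - d = 1; constraint 4: a + d = 2; constraint 5: a - e = -6, and every other listed constraint is also met.

Satisfiable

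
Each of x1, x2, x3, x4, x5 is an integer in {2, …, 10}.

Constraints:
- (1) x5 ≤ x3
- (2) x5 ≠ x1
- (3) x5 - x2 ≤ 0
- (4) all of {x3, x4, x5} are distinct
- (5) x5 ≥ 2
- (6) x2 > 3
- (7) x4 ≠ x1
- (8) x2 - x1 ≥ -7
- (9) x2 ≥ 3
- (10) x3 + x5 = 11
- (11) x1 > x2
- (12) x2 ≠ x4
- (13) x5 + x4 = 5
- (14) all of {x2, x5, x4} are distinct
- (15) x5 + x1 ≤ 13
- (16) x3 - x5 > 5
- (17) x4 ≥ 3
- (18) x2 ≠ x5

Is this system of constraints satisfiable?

Take x1 = 9, x2 = 5, x3 = 9, x4 = 3, x5 = 2. Then constraint 3: x5 - x2 = -3; constraint 8: x2 - x1 = -4, and every other listed constraint is also met.

Satisfiable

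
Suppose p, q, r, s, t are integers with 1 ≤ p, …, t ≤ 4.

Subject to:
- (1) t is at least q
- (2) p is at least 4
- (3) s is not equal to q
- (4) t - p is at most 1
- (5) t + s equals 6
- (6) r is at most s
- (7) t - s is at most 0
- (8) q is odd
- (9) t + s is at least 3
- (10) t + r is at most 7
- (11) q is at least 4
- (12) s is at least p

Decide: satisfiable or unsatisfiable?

From constraints 1 and 11: t ≥ q ≥ 4. From constraints 2 and 12: s ≥ p ≥ 4. Hence t + s ≥ 8. But constraint 5 requires t + s = 6, and 6 < 8. Contradiction.

Unsatisfiable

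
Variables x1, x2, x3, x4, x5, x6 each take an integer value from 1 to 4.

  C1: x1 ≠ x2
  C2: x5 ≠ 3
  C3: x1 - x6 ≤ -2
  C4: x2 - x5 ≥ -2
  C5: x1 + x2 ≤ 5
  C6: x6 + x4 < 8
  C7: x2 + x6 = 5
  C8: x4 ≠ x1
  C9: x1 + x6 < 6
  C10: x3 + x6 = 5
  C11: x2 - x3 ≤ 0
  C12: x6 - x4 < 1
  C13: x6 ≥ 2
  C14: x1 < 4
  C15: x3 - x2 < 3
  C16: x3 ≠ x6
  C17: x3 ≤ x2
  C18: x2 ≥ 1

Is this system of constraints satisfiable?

Take x1 = 1, x2 = 2, x3 = 2, x4 = 4, x5 = 2, x6 = 3. Then constraint 3: x1 - x6 = -2; constraint 4: x2 - x5 = 0, and every other listed constraint is also met.

Satisfiable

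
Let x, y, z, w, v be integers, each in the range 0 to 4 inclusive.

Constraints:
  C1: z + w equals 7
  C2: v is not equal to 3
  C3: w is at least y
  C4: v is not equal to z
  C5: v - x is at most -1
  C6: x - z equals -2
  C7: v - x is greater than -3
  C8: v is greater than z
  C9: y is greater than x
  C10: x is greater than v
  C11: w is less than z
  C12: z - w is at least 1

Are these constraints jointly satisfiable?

Constraints 3, 8, 9, 10, and 11 give v < x, x < y, y ≤ w, w < z, z < v. Chaining: v < x < y ≤ w < z < v, which forces v < v — impossible.

Unsatisfiable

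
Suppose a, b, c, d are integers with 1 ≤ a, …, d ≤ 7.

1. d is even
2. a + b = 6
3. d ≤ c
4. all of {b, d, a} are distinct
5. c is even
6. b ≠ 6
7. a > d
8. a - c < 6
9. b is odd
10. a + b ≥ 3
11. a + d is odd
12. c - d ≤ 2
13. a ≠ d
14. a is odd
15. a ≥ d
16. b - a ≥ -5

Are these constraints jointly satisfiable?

Satisfiable

Try a = 5, b = 1, c = 2, d = 2.
Check constraint 2: a + b = 6; constraint 8: a - c = 3; constraint 10: a + b = 6. The remaining constraints are straightforward to verify.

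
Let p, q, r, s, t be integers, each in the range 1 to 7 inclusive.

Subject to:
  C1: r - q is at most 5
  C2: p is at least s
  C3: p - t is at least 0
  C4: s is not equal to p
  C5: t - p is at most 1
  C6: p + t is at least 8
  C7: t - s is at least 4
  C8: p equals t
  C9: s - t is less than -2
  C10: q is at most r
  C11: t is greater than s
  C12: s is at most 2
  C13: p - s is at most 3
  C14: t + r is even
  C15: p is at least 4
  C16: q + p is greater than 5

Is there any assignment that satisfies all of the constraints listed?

Constraints 3, 7, and 13 give t − s ≥ 4, s − p ≥ -3, p − t ≥ 0.
Adding all 3 inequalities: the left sides telescope to 0, and the right sides sum to 4 + (-3) + 0 = 1. So 0 ≥ 1, which is false.

Unsatisfiable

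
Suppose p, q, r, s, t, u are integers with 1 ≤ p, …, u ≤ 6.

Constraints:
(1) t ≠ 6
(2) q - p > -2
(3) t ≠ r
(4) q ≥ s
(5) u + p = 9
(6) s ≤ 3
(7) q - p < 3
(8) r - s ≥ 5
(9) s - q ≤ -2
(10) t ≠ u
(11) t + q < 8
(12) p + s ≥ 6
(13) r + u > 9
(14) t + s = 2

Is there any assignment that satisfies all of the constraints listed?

Try p = 5, q = 6, r = 6, s = 1, t = 1, u = 4.
Check constraint 2: q - p = 1; constraint 5: u + p = 9; constraint 7: q - p = 1. The remaining constraints are straightforward to verify.

Satisfiable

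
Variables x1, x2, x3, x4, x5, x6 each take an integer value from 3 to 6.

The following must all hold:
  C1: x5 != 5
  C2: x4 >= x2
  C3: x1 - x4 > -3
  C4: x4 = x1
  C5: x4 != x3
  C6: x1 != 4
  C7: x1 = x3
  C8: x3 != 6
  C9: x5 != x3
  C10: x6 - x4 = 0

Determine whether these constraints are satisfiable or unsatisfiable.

From constraints 4 and 7, x4 = x1 = x3, so x4 = x3. But constraint 5 says x4 ≠ x3. Contradiction.

Unsatisfiable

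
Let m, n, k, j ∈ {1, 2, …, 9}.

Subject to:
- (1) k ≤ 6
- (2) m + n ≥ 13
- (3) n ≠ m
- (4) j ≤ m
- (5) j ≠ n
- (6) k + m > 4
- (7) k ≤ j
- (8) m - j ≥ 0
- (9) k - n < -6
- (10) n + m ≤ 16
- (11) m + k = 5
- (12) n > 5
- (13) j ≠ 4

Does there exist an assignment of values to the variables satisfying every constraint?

Satisfiable

Setting (m, n, k, j) = (4, 9, 1, 1) satisfies everything: constraint 2: m + n = 13; constraint 6: k + m = 5, and the others follow.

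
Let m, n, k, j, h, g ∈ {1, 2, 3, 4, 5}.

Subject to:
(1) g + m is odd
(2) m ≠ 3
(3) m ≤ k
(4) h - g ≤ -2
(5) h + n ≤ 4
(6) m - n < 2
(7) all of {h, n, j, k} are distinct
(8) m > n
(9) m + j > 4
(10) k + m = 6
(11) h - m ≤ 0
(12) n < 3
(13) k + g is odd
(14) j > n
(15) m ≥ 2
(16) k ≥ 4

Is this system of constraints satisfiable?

One satisfying assignment is m = 2, n = 1, k = 4, j = 5, h = 2, g = 5.
For the less obvious constraints — constraint 4: h - g = -3; constraint 5: h + n = 3 — and the others hold by inspection.

Satisfiable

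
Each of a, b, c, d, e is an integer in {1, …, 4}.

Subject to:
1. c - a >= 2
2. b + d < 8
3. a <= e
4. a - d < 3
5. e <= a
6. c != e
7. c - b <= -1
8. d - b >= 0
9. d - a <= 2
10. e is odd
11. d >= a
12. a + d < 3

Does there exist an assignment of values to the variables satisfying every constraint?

Unsatisfiable

Constraints 1, 7, 8, and 9 give d − b ≥ 0, b − c ≥ 1, c − a ≥ 2, a − d ≥ -2.
Adding all 4 inequalities: the left sides telescope to 0, and the right sides sum to 0 + 1 + 2 + (-2) = 1. So 0 ≥ 1, which is false.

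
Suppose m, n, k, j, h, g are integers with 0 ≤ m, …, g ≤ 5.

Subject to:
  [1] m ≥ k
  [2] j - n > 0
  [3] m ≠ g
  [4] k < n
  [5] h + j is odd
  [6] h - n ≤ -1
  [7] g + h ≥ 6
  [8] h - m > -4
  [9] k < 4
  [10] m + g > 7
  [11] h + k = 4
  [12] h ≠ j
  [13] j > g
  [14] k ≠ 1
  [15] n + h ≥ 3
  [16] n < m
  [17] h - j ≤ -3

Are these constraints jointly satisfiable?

Satisfiable

The assignment m = 5, n = 4, k = 2, j = 5, h = 2, g = 4 works:
  constraint 2 holds since j - n = 1.
  constraint 6 holds since h - n = -2.
  constraint 7 holds since g + h = 6.
The rest check out directly.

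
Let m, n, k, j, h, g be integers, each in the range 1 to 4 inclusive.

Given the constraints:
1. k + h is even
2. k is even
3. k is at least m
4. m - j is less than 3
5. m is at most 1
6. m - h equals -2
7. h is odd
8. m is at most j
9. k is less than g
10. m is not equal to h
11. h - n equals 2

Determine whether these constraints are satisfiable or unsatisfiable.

Constraint 2 makes k even and constraint 7 makes h odd, so k + h must be odd. Constraint 1 says k + h is even — contradiction.

Unsatisfiable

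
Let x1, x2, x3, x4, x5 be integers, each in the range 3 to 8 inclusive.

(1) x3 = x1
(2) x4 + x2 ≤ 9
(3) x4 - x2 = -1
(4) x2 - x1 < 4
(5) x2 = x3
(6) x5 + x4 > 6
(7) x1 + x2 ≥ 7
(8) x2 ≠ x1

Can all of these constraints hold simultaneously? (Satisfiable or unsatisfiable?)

From constraints 1 and 5, x2 = x3 = x1, so x2 = x1. But constraint 8 says x2 ≠ x1. Contradiction.

Unsatisfiable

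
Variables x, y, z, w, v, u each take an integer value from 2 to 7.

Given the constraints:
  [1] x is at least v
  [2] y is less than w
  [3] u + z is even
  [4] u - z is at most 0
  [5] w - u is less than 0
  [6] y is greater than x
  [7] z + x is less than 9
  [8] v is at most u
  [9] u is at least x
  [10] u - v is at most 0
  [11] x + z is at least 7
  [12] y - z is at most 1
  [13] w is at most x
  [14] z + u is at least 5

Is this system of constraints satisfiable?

Unsatisfiable

Constraints 1, 2, 5, 6, and 10 give x < y, y < w, w < u, u ≤ v, v ≤ x. Chaining: x < y < w < u ≤ v ≤ x, which forces x < x — impossible.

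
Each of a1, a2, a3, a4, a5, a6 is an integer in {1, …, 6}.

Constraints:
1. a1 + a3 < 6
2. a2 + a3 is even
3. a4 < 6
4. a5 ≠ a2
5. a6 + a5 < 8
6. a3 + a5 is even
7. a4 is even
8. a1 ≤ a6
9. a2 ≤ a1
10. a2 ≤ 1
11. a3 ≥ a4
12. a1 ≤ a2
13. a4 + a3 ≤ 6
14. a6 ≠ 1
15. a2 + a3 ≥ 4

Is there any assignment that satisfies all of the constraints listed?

Try a1 = 1, a2 = 1, a3 = 3, a4 = 2, a5 = 3, a6 = 2.
Check constraint 1: a1 + a3 = 4; constraint 5: a6 + a5 = 5. The remaining constraints are straightforward to verify.

Satisfiable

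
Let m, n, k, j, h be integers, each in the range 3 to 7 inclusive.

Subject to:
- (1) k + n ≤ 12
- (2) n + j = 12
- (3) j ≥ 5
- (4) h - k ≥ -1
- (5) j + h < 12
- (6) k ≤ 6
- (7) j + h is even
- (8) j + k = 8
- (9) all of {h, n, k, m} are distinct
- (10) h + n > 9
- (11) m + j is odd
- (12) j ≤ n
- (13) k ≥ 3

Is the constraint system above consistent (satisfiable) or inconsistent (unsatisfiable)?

The assignment m = 6, n = 7, k = 3, j = 5, h = 5 works:
  constraint 1 holds since k + n = 10.
  constraint 2 holds since n + j = 12.
  constraint 4 holds since h - k = 2.
The rest check out directly.

Satisfiable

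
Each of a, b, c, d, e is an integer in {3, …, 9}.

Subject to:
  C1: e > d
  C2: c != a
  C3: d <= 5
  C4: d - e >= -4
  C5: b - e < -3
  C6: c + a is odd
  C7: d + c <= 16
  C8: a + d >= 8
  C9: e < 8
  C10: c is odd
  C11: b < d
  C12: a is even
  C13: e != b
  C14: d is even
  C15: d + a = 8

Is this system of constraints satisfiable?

Take a = 4, b = 3, c = 9, d = 4, e = 7. Then constraint 4: d - e = -3; constraint 5: b - e = -4, and every other listed constraint is also met.

Satisfiable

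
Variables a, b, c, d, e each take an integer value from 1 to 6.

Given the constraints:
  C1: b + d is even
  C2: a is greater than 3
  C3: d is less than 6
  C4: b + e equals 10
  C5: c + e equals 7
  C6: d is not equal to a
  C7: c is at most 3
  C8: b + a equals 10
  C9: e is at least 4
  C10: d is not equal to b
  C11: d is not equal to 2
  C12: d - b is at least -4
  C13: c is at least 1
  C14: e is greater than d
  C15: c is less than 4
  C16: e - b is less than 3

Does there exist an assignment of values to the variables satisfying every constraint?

Setting (a, b, c, d, e) = (5, 5, 2, 3, 5) satisfies everything: constraint 4: b + e = 10; constraint 5: c + e = 7; constraint 8: b + a = 10, and the others follow.

Satisfiable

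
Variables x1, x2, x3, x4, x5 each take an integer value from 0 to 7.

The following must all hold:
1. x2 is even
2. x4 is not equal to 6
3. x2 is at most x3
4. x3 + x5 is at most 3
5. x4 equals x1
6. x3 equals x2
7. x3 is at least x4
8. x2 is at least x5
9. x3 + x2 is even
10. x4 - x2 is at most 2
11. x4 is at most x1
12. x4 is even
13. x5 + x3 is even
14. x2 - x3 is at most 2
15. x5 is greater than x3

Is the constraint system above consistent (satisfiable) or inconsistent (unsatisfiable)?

Constraints 3, 8, and 15 give x3 < x5, x5 ≤ x2, x2 ≤ x3. Chaining: x3 < x5 ≤ x2 ≤ x3, which forces x3 < x3 — impossible.

Unsatisfiable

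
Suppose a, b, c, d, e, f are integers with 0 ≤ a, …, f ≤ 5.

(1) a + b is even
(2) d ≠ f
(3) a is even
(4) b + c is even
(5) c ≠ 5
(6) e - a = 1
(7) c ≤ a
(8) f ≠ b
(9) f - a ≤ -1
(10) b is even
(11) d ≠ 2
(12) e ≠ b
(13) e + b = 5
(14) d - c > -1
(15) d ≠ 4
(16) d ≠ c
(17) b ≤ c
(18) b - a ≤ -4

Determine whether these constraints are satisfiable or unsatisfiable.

Satisfiable

Take a = 4, b = 0, c = 0, d = 1, e = 5, f = 3. Then constraint 6: e - a = 1; constraint 9: f - a = -1; constraint 13: e + b = 5, and every other listed constraint is also met.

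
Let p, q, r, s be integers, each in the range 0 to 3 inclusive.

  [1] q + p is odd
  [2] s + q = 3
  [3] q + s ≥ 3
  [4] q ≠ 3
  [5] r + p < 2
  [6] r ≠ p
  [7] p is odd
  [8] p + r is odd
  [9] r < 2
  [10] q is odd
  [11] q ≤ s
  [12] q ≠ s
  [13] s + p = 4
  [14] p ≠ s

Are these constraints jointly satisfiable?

Constraint 10 makes q odd and constraint 7 makes p odd, so q + p must be even. Constraint 1 says q + p is odd — contradiction.

Unsatisfiable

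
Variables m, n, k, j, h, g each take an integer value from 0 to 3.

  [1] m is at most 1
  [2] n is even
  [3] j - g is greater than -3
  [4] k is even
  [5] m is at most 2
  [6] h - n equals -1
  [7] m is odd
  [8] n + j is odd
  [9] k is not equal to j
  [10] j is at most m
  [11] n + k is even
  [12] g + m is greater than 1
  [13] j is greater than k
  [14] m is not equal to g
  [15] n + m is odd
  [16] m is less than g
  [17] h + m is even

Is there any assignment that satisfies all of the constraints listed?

Take m = 1, n = 2, k = 0, j = 1, h = 1, g = 2. Then constraint 3: j - g = -1; constraint 6: h - n = -1; constraint 12: g + m = 3, and every other listed constraint is also met.

Satisfiable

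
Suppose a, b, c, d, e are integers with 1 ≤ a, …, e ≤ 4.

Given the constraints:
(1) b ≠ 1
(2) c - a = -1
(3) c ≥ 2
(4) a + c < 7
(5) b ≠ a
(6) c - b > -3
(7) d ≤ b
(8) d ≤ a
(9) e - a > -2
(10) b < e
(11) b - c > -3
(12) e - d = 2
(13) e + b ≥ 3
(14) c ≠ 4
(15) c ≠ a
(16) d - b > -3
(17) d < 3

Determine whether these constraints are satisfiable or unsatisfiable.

Try a = 3, b = 2, c = 2, d = 2, e = 4.
Check constraint 2: c - a = -1; constraint 4: a + c = 5; constraint 6: c - b = 0. The remaining constraints are straightforward to verify.

Satisfiable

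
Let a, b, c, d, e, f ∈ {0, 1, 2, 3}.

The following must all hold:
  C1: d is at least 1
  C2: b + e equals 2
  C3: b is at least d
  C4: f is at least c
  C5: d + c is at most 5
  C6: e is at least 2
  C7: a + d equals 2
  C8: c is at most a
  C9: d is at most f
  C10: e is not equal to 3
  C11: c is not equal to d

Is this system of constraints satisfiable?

From constraints 1 and 3: b ≥ d ≥ 1. From constraint 6: e ≥ 2. Hence b + e ≥ 3. But constraint 2 requires b + e = 2, and 2 < 3. Contradiction.

Unsatisfiable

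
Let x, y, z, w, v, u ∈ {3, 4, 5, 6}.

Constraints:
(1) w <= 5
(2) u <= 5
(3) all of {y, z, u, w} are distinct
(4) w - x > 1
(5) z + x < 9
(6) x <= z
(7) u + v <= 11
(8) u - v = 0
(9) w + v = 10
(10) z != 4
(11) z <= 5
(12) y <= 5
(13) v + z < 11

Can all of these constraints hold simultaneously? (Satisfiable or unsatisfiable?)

Unsatisfiable

Constraints 1, 2, 11, and 12 confine each of y, z, u, w to the 3 values {3, …, 5} (the domain already gives each ≥ 3).
Constraint 3 requires all 4 of them to be distinct, but only 3 values are available — impossible by the pigeonhole principle.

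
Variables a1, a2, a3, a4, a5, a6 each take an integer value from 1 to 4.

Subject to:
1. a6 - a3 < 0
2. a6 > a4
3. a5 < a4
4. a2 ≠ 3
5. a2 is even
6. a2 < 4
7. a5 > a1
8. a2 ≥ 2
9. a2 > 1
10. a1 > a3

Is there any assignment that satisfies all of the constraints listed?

Unsatisfiable

Constraints 1, 2, 3, 7, and 10 give a4 < a6, a6 < a3, a3 < a1, a1 < a5, a5 < a4. Chaining: a4 < a6 < a3 < a1 < a5 < a4, which forces a4 < a4 — impossible.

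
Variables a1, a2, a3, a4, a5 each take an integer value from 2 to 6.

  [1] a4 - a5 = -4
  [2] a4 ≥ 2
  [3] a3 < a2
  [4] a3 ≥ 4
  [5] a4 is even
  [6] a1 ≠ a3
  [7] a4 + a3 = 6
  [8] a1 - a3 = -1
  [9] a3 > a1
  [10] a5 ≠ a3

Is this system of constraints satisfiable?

The assignment a1 = 3, a2 = 5, a3 = 4, a4 = 2, a5 = 6 works:
  constraint 1 holds since a4 - a5 = -4.
  constraint 7 holds since a4 + a3 = 6.
  constraint 8 holds since a1 - a3 = -1.
The rest check out directly.

Satisfiable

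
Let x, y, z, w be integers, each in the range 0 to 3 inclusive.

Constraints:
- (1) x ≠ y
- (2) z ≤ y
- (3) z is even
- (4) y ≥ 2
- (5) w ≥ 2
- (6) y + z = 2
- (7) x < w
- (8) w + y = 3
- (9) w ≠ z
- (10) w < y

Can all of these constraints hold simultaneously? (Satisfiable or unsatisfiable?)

Unsatisfiable

From constraint 5: w ≥ 2. From constraint 4: y ≥ 2. Hence w + y ≥ 4. But constraint 8 requires w + y = 3, and 3 < 4. Contradiction.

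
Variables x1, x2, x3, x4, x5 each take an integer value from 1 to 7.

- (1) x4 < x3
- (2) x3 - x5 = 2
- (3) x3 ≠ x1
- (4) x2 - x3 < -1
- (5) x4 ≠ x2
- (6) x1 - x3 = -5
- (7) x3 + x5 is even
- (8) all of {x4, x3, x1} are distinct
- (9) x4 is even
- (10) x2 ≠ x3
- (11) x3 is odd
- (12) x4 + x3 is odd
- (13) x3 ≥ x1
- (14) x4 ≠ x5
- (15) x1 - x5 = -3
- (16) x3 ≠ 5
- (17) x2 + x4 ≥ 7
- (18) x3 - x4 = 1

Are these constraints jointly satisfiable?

Setting (x1, x2, x3, x4, x5) = (2, 3, 7, 6, 5) satisfies everything: constraint 2: x3 - x5 = 2; constraint 4: x2 - x3 = -4; constraint 6: x1 - x3 = -5, and the others follow.

Satisfiable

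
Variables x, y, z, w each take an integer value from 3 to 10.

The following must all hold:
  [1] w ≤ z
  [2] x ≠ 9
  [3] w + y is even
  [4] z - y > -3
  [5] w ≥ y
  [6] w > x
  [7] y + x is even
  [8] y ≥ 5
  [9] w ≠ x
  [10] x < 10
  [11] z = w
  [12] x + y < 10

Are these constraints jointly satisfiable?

Satisfiable

One satisfying assignment is x = 3, y = 5, z = 5, w = 5.
For the less obvious constraints — constraint 3: w + y = 10 is even; constraint 4: z - y = 0; constraint 12: x + y = 8 — and the others hold by inspection.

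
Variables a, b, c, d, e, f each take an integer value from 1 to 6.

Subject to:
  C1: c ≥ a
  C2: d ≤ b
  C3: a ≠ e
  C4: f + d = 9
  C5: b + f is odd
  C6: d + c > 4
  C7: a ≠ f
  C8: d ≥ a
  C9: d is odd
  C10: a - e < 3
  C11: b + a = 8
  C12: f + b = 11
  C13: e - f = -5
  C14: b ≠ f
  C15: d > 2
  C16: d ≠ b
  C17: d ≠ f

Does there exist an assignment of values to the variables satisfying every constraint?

Take a = 3, b = 5, c = 4, d = 3, e = 1, f = 6. Then constraint 4: f + d = 9; constraint 6: d + c = 7, and every other listed constraint is also met.

Satisfiable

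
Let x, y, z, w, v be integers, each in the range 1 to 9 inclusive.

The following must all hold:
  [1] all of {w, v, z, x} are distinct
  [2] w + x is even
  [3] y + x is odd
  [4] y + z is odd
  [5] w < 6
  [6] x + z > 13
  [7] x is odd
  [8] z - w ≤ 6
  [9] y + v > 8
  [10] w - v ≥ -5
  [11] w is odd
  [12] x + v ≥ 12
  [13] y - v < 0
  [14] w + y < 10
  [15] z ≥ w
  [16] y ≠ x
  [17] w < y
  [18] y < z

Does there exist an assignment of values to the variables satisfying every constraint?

Setting (x, y, z, w, v) = (5, 4, 9, 3, 7) satisfies everything: constraint 6: x + z = 14; constraint 8: z - w = 6, and the others follow.

Satisfiable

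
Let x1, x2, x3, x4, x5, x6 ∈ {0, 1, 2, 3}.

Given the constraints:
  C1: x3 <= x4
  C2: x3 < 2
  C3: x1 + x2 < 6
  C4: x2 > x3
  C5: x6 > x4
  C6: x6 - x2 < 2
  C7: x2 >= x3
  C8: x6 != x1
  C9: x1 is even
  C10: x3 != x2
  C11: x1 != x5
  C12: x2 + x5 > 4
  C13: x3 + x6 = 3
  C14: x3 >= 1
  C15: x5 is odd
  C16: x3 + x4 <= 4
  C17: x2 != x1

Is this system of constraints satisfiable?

Satisfiable

The assignment x1 = 0, x2 = 3, x3 = 1, x4 = 1, x5 = 3, x6 = 2 works:
  constraint 3 holds since x1 + x2 = 3.
  constraint 6 holds since x6 - x2 = -1.
  constraint 12 holds since x2 + x5 = 6.
The rest check out directly.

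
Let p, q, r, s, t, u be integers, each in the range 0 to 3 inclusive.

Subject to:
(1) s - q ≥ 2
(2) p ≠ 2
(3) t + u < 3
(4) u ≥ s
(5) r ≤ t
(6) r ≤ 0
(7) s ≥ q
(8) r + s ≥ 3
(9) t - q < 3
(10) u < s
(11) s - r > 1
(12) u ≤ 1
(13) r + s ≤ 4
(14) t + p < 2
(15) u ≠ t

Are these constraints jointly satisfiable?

From constraint 6: r ≤ 0. From constraints 4 and 12: s ≤ u ≤ 1. Hence r + s ≤ 1. But constraint 8 requires r + s ≥ 3, and 3 > 1. Contradiction.

Unsatisfiable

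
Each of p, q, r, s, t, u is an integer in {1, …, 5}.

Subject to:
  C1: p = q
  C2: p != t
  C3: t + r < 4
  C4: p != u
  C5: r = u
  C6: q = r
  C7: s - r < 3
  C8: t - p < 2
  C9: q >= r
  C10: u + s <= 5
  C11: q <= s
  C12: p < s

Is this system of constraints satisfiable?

Unsatisfiable

From constraints 1, 5, and 6, p = q = r = u, so p = u. But constraint 4 says p ≠ u. Contradiction.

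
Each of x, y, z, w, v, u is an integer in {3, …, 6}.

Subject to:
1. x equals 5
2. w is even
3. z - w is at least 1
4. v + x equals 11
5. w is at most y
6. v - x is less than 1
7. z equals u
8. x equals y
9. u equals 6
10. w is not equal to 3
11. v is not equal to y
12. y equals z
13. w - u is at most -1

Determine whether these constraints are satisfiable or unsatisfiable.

Constraint 1 fixes x = 5 and constraint 9 fixes u = 6. Constraints 7, 8, and 12 give x = y = z = u, so x = u. But 5 ≠ 6 — contradiction.

Unsatisfiable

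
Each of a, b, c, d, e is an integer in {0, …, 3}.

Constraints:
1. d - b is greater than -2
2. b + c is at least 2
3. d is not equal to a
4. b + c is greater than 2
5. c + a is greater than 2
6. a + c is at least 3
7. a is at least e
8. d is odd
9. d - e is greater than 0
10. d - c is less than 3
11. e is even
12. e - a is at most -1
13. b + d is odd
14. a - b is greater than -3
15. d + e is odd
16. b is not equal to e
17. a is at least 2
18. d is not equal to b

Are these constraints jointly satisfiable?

Satisfiable

Take a = 2, b = 2, c = 1, d = 3, e = 0. Then constraint 1: d - b = 1; constraint 2: b + c = 3; constraint 4: b + c = 3, and every other listed constraint is also met.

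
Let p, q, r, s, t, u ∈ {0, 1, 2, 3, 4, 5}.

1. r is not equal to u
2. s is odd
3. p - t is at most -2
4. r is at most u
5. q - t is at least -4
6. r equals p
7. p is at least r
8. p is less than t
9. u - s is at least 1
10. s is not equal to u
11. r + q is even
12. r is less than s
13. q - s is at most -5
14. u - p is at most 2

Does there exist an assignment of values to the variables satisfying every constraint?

Unsatisfiable

Constraints 3, 5, 9, 13, and 14 give q − t ≥ -4, t − p ≥ 2, p − u ≥ -2, u − s ≥ 1, s − q ≥ 5.
Adding all 5 inequalities: the left sides telescope to 0, and the right sides sum to (-4) + 2 + (-2) + 1 + 5 = 2. So 0 ≥ 2, which is false.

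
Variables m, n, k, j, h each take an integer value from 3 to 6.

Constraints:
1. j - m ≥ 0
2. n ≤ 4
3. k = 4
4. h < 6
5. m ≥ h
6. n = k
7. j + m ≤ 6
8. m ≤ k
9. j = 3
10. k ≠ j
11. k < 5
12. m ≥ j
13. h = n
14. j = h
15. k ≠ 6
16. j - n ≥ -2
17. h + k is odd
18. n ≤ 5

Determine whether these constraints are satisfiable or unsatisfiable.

Constraint 9 fixes j = 3 and constraint 3 fixes k = 4. Constraints 6, 13, and 14 give j = h = n = k, so j = k. But 3 ≠ 4 — contradiction.

Unsatisfiable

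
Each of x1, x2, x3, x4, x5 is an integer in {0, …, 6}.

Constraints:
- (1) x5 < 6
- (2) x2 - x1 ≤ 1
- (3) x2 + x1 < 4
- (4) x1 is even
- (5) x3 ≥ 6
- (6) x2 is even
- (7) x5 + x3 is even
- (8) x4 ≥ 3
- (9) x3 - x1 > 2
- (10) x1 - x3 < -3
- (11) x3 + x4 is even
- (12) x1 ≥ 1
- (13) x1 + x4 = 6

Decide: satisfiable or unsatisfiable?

Satisfiable

The assignment x1 = 2, x2 = 0, x3 = 6, x4 = 4, x5 = 2 works:
  constraint 2 holds since x2 - x1 = -2.
  constraint 3 holds since x2 + x1 = 2.
The rest check out directly.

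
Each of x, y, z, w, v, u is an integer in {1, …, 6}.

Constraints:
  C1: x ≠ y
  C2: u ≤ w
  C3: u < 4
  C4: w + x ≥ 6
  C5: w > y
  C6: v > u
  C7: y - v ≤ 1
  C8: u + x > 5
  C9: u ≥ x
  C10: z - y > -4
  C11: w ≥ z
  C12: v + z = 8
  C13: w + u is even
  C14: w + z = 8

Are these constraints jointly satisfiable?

Satisfiable

The assignment x = 3, y = 4, z = 3, w = 5, v = 5, u = 3 works:
  constraint 4 holds since w + x = 8.
  constraint 7 holds since y - v = -1.
The rest check out directly.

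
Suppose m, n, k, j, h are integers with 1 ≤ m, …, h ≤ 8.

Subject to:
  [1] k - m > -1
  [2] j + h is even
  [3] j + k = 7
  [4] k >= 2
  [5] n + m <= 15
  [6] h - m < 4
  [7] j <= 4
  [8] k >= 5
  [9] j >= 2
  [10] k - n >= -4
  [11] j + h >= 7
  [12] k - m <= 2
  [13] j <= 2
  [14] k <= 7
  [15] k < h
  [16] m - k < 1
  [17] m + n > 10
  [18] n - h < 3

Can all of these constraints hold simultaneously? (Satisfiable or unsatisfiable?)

Setting (m, n, k, j, h) = (5, 8, 5, 2, 8) satisfies everything: constraint 1: k - m = 0; constraint 3: j + k = 7; constraint 5: n + m = 13, and the others follow.

Satisfiable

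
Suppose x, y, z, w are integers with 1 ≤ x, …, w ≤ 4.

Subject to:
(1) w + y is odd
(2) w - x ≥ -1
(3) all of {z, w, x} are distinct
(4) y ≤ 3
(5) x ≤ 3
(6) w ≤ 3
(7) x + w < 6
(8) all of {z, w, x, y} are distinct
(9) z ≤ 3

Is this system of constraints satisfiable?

Constraints 4, 5, 6, and 9 confine each of z, w, x, y to the 3 values {1, …, 3} (the domain already gives each ≥ 1).
Constraint 8 requires all 4 of them to be distinct, but only 3 values are available — impossible by the pigeonhole principle.

Unsatisfiable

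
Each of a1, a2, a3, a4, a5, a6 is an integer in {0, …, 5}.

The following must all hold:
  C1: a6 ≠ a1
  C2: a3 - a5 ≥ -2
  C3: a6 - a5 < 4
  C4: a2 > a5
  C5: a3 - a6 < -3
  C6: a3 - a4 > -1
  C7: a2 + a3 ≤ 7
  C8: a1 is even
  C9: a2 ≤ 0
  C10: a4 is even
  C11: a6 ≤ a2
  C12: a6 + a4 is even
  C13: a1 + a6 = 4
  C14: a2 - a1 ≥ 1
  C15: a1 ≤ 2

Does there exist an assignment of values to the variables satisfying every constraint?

From constraint 15: a1 ≤ 2. From constraints 9 and 11: a6 ≤ a2 ≤ 0. Hence a1 + a6 ≤ 2. But constraint 13 requires a1 + a6 = 4, and 4 > 2. Contradiction.

Unsatisfiable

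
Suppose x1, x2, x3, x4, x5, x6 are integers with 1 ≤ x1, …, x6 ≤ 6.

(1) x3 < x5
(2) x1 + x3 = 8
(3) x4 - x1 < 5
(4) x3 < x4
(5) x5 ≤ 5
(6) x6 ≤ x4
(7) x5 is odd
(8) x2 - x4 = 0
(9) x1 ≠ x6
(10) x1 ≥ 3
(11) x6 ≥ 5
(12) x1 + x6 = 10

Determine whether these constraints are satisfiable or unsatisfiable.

The assignment x1 = 4, x2 = 6, x3 = 4, x4 = 6, x5 = 5, x6 = 6 works:
  constraint 2 holds since x1 + x3 = 8.
  constraint 3 holds since x4 - x1 = 2.
  constraint 8 holds since x2 - x4 = 0.
The rest check out directly.

Satisfiable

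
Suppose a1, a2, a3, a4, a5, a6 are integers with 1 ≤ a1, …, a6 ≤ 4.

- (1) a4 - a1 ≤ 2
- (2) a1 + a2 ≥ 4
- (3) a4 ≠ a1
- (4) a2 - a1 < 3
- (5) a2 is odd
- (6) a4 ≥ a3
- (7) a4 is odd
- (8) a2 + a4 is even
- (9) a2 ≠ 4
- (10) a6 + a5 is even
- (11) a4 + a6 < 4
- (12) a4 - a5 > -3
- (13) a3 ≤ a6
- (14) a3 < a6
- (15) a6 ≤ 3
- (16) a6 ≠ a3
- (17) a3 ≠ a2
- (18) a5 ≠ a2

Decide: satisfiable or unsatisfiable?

Take a1 = 2, a2 = 3, a3 = 1, a4 = 1, a5 = 2, a6 = 2. Then constraint 1: a4 - a1 = -1; constraint 2: a1 + a2 = 5; constraint 4: a2 - a1 = 1, and every other listed constraint is also met.

Satisfiable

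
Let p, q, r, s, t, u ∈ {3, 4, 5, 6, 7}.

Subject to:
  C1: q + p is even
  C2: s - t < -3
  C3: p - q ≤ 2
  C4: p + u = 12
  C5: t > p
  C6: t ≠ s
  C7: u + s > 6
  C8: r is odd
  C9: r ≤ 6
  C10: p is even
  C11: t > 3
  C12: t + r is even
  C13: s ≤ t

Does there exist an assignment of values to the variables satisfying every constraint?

Satisfiable

Setting (p, q, r, s, t, u) = (6, 6, 5, 3, 7, 6) satisfies everything: constraint 2: s - t = -4; constraint 3: p - q = 0, and the others follow.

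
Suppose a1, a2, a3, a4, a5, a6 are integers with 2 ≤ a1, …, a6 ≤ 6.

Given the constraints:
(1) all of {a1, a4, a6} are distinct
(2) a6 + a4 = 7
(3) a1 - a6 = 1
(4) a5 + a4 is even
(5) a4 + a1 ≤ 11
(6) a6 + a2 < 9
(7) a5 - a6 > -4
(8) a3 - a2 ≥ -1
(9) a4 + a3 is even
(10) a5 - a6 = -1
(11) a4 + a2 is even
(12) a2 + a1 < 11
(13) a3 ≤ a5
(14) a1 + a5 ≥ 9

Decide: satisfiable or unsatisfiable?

Satisfiable

Try a1 = 6, a2 = 2, a3 = 4, a4 = 2, a5 = 4, a6 = 5.
Check constraint 2: a6 + a4 = 7; constraint 3: a1 - a6 = 1. The remaining constraints are straightforward to verify.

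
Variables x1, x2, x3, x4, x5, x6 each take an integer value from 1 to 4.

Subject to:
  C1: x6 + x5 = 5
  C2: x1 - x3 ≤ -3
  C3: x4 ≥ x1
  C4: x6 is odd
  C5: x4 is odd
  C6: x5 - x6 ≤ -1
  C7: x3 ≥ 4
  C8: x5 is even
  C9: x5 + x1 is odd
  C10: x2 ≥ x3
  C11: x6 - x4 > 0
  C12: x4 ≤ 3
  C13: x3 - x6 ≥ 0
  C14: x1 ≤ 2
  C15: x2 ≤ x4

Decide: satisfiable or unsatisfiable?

From constraints 7 and 10: x2 ≥ x3 and x3 ≥ 4, so x2 ≥ 4. From constraints 12 and 15: x2 ≤ x4 and x4 ≤ 3, so x2 ≤ 3. But 3 < 4, so no value of x2 works.

Unsatisfiable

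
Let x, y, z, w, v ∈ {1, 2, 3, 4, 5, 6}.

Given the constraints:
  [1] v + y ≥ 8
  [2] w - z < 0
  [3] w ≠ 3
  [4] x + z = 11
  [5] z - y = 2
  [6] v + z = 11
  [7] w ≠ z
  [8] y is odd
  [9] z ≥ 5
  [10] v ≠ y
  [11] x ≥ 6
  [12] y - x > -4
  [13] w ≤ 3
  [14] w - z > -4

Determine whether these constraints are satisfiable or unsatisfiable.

Satisfiable

One satisfying assignment is x = 6, y = 3, z = 5, w = 2, v = 6.
For the less obvious constraints — constraint 1: v + y = 9; constraint 2: w - z = -3 — and the others hold by inspection.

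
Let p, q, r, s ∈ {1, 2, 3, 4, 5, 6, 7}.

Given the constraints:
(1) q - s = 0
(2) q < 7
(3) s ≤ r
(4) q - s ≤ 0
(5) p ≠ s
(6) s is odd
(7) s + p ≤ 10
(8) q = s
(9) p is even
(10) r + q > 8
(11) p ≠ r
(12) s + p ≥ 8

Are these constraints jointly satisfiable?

Satisfiable

Try p = 6, q = 3, r = 7, s = 3.
Check constraint 1: q - s = 0; constraint 4: q - s = 0. The remaining constraints are straightforward to verify.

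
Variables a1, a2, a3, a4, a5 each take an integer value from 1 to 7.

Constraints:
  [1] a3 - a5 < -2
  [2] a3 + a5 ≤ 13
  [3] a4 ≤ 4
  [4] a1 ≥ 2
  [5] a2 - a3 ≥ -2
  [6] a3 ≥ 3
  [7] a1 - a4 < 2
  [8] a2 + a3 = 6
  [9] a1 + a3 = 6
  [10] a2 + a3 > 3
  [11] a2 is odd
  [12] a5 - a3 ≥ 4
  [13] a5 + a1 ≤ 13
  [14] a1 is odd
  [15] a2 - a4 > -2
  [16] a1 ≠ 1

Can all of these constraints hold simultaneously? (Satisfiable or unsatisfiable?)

Setting (a1, a2, a3, a4, a5) = (3, 3, 3, 3, 7) satisfies everything: constraint 1: a3 - a5 = -4; constraint 2: a3 + a5 = 10, and the others follow.

Satisfiable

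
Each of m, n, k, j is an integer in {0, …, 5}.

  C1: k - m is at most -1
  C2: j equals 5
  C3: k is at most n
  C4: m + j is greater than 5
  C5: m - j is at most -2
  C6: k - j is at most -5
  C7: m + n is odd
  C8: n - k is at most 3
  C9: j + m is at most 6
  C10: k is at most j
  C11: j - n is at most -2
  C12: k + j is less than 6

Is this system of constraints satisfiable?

Constraints 1, 5, 8, and 11 give m − k ≥ 1, k − n ≥ -3, n − j ≥ 2, j − m ≥ 2.
Adding all 4 inequalities: the left sides telescope to 0, and the right sides sum to 1 + (-3) + 2 + 2 = 2. So 0 ≥ 2, which is false.

Unsatisfiable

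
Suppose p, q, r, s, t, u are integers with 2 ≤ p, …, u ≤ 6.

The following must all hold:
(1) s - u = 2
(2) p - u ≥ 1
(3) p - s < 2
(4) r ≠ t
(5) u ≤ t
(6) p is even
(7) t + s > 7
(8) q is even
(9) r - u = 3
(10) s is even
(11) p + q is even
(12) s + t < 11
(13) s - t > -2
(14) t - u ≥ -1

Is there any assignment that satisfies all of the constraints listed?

Satisfiable

Take p = 4, q = 2, r = 5, s = 4, t = 4, u = 2. Then constraint 1: s - u = 2; constraint 2: p - u = 2, and every other listed constraint is also met.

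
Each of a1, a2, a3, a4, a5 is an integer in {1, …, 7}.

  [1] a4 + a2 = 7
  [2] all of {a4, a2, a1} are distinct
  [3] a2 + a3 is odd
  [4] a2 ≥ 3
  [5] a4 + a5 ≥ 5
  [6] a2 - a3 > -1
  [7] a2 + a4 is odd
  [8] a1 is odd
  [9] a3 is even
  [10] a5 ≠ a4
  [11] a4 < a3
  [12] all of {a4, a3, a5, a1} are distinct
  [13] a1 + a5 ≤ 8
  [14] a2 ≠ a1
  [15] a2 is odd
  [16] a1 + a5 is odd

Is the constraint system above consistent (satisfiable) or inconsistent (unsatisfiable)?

Take a1 = 1, a2 = 5, a3 = 4, a4 = 2, a5 = 6. Then constraint 1: a4 + a2 = 7; constraint 5: a4 + a5 = 8, and every other listed constraint is also met.

Satisfiable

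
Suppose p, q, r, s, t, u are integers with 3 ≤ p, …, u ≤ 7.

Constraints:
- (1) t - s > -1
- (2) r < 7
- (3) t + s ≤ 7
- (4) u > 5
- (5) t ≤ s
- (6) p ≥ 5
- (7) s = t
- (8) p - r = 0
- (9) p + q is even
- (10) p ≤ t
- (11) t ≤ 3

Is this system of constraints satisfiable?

Unsatisfiable

From constraints 6 and 10: t ≥ p and p ≥ 5, so t ≥ 5. From constraint 11: t ≤ 3. But 3 < 5, so no value of t works.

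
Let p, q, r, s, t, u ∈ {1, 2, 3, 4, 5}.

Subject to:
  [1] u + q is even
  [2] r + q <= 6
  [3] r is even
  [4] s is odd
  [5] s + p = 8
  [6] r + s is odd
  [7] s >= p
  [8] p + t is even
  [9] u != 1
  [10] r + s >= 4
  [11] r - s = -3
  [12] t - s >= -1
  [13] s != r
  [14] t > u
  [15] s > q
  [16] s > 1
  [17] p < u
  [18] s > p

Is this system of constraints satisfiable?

Satisfiable

The assignment p = 3, q = 2, r = 2, s = 5, t = 5, u = 4 works:
  constraint 2 holds since r + q = 4.
  constraint 5 holds since s + p = 8.
  constraint 10 holds since r + s = 7.
The rest check out directly.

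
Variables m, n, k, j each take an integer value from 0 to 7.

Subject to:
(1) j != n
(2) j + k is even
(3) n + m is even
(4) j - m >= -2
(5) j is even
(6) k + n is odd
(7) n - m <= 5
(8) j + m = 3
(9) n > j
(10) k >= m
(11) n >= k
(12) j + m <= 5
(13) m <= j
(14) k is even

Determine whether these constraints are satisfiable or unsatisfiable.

Satisfiable

Try m = 1, n = 3, k = 2, j = 2.
Check constraint 4: j - m = 1; constraint 7: n - m = 2; constraint 8: j + m = 3. The remaining constraints are straightforward to verify.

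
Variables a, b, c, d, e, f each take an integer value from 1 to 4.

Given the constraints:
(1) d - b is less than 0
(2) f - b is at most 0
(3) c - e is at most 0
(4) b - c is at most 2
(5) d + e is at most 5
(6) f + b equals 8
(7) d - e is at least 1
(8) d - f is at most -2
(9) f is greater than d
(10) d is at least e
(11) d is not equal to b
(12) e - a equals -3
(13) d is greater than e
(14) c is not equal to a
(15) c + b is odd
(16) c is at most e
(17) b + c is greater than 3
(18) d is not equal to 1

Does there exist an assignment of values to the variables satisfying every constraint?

Constraints 2, 3, 4, 7, and 8 give e − c ≥ 0, c − b ≥ -2, b − f ≥ 0, f − d ≥ 2, d − e ≥ 1.
Adding all 5 inequalities: the left sides telescope to 0, and the right sides sum to 0 + (-2) + 0 + 2 + 1 = 1. So 0 ≥ 1, which is false.

Unsatisfiable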